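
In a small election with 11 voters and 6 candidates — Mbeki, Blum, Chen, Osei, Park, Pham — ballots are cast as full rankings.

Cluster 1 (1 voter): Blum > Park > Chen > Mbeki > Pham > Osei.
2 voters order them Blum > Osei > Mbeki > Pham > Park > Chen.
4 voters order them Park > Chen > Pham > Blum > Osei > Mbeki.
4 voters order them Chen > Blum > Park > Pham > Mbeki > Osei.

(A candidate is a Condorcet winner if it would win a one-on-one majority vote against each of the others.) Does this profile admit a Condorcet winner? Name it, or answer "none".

Pairwise majorities:
Mbeki vs Blum: Mbeki is ranked higher on 0 ballots, Blum on 11. Blum wins 11–0.
Mbeki vs Chen: Mbeki is ranked higher on 2 ballots, Chen on 9. Chen wins 9–2.
Mbeki vs Osei: Mbeki preferred on 1+4 = 5 ballots; Osei wins 6–5.
Mbeki vs Park: 2 to 9, Park.
Mbeki vs Pham: Mbeki preferred on 1+2 = 3 ballots; Pham wins 8–3.
Blum vs Chen: 3 to 8, Chen.
Blum vs Osei: 1+2+4+4 = 11 for Blum, 0 for Osei — Blum by 11–0.
Blum vs Park: Blum is ranked higher on 1+2+4 = 7 ballots, Park on 4. Blum wins 7–4.
Blum vs Pham: Blum preferred on 1+2+4 = 7 ballots; Blum wins 7–4.
Chen vs Osei: Chen preferred on 1+4+4 = 9 ballots; Chen wins 9–2.
Chen vs Park: Chen preferred on 4 ballots; Park wins 7–4.
Chen vs Pham: Chen preferred on 1+4+4 = 9 ballots; Chen wins 9–2.
Osei vs Park: 2 to 9, Park.
Osei vs Pham: Osei preferred on 2 ballots; Pham wins 9–2.
Park vs Pham: Park preferred on 1+4+4 = 9 ballots; Park wins 9–2.
Each candidate drops at least one matchup (Mbeki loses to Blum; Blum loses to Chen; Chen loses to Park; Osei loses to Blum; Park loses to Blum; Pham loses to Blum); the cycle Blum beats Park beats Chen beats Blum rules out a Condorcet winner.

none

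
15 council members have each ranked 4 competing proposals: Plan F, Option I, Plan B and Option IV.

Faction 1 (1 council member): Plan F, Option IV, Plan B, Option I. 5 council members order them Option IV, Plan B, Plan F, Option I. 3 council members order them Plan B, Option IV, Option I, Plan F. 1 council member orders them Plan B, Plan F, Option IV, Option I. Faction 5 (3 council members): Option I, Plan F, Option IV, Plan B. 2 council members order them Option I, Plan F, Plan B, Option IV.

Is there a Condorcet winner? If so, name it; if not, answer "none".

Head-to-head results (15 council members):
Plan F vs Option I: 1+5+1 = 7 for Plan F, 8 for Option I — Option I by 8–7.
Plan F vs Plan B: Plan F preferred on 1+3+2 = 6 ballots; Plan B wins 9–6.
Plan F vs Option IV: Plan F is ranked higher on 1+1+3+2 = 7 ballots, Option IV on 8. Option IV wins 8–7.
Option I vs Plan B: Option I preferred on 3+2 = 5 ballots; Plan B wins 10–5.
Option I vs Option IV: 3+2 = 5 for Option I, 10 for Option IV — Option IV by 10–5.
Plan B vs Option IV: 6 to 9, Option IV.
Option IV defeats every rival head-to-head and is the Condorcet winner.

Option IV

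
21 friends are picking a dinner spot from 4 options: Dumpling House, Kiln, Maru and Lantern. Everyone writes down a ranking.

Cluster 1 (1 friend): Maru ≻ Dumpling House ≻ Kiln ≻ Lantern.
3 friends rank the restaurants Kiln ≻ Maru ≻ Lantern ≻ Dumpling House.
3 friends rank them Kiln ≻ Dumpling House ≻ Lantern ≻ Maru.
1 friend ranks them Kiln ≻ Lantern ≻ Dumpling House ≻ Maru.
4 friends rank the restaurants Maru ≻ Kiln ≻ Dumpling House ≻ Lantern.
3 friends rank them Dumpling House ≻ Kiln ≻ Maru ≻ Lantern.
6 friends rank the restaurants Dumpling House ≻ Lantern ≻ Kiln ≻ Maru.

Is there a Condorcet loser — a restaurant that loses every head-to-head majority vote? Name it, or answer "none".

Lantern

Head-to-head results (21 friends):
Dumpling House vs Kiln: Kiln wins 11–10.
Dumpling House vs Maru: Dumpling House is ranked higher on 3+1+3+6 = 13 ballots, Maru on 8. Dumpling House wins 13–8.
Dumpling House vs Lantern: Dumpling House wins 17–4.
Kiln vs Maru: 16 to 5, Kiln.
Kiln vs Lantern: Kiln, 15–6.
Maru vs Lantern: 1+3+4+3 = 11 for Maru, 10 for Lantern — Maru by 11–10.
Only Lantern has no wins; Lantern is the Condorcet loser.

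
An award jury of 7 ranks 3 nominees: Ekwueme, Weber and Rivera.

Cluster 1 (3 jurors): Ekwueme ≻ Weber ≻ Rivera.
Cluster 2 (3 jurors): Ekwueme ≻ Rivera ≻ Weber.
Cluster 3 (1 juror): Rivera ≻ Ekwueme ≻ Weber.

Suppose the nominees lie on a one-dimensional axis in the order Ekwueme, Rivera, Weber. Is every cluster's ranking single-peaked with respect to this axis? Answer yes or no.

no

Axis positions: Ekwueme=1, Rivera=2, Weber=3.
Cluster 1: ranking walks positions 1-3-2; Weber is ranked above Rivera even though Rivera lies between Weber and the peak Ekwueme on the axis — preferences dip and rise again. Not single-peaked.
Cluster 2 (peak Ekwueme at position 1): ranking walks positions 1-2-3, expanding outward from the peak — single-peaked.
Cluster 3 (peak Rivera at position 2): ranking walks positions 2-1-3, expanding outward from the peak — single-peaked.
Cluster 1 violates single-peakedness, so the profile is not single-peaked on this axis.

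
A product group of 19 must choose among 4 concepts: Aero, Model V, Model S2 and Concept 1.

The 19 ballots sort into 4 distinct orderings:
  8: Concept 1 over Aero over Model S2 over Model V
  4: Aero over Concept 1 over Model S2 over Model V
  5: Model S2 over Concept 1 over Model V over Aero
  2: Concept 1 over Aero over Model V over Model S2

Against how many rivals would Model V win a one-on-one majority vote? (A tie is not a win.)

Model V against each rival (19 engineers):
Model V vs Aero: 5 to 14, Aero.
Model V vs Model S2: Model V preferred on 2 ballots; Model S2 wins 17–2.
Model V vs Concept 1: 0 to 19, Concept 1.
Model V beats no one; loses to Aero, Model S2, Concept 1 — 0 pairwise wins.

0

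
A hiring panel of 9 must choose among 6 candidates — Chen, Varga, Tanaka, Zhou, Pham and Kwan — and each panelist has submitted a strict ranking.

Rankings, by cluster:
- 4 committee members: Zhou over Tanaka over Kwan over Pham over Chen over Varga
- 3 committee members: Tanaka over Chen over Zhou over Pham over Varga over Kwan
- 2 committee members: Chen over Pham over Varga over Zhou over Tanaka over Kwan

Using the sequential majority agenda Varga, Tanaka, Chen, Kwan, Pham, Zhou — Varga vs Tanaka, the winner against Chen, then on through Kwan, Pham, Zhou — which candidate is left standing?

Zhou

Round 1: Varga vs Tanaka — 2–7, Tanaka advances.
Round 2: Tanaka vs Chen — 7–2, Tanaka advances.
Round 3: Tanaka vs Kwan — 9–0, Tanaka advances.
Round 4: Tanaka vs Pham — 7–2, Tanaka advances.
Round 5: Tanaka vs Zhou — 3–6, Zhou advances.
The agenda winner is Zhou.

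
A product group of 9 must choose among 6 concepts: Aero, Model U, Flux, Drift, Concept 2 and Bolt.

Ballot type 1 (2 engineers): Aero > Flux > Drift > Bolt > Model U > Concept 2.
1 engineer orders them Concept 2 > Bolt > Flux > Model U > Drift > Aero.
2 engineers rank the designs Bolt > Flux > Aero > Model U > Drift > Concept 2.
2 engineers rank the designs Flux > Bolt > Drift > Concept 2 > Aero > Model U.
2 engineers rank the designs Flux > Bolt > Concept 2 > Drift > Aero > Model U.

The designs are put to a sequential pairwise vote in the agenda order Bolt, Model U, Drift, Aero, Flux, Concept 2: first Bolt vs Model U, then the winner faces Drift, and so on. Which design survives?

Flux

Round 1: Bolt vs Model U — 9–0, Bolt advances.
Round 2: Bolt vs Drift — 7–2, Bolt advances.
Round 3: Bolt vs Aero — 7–2, Bolt advances.
Round 4: Bolt vs Flux — 3–6, Flux advances.
Round 5: Flux vs Concept 2 — 8–1, Flux advances.
The agenda winner is Flux.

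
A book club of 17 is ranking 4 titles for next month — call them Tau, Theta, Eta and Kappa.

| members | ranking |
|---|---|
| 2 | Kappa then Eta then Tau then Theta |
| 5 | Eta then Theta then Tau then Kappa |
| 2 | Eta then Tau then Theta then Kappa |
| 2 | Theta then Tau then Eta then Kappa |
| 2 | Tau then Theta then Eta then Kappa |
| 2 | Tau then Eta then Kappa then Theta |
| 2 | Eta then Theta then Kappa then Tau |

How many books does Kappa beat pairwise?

Kappa against each rival (17 members):
Kappa vs Tau: 4 to 13, Tau.
Kappa vs Theta: 4 to 13, Theta.
Kappa vs Eta: Eta, 15–2.
Kappa beats no one; loses to Tau, Theta, Eta — 0 pairwise wins.

0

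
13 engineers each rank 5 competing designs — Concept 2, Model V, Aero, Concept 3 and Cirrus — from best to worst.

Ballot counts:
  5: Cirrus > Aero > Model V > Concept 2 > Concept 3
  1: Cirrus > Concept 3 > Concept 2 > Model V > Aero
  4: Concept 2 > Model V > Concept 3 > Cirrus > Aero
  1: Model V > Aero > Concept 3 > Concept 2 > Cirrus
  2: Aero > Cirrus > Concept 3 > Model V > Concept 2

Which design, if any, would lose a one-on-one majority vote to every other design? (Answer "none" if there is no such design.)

Pairwise majorities:
Concept 2 vs Model V: 5 to 8, Model V.
Concept 2 vs Aero: Aero wins 8–5.
Concept 2 vs Concept 3: Concept 2 preferred on 5+4 = 9 ballots; Concept 2 wins 9–4.
Concept 2 vs Cirrus: Concept 2 is ranked higher on 4+1 = 5 ballots, Cirrus on 8. Cirrus wins 8–5.
Model V vs Aero: Model V is ranked higher on 1+4+1 = 6 ballots, Aero on 7. Aero wins 7–6.
Model V vs Concept 3: Model V is ranked higher on 5+4+1 = 10 ballots, Concept 3 on 3. Model V wins 10–3.
Model V–Cirrus: Cirrus 8–5.
Aero–Concept 3: Aero 8–5.
Aero vs Cirrus: 1+2 = 3 for Aero, 10 for Cirrus — Cirrus by 10–3.
Concept 3 vs Cirrus: 5 to 8, Cirrus.
Concept 3 loses to every other design — it is the Condorcet loser.

Concept 3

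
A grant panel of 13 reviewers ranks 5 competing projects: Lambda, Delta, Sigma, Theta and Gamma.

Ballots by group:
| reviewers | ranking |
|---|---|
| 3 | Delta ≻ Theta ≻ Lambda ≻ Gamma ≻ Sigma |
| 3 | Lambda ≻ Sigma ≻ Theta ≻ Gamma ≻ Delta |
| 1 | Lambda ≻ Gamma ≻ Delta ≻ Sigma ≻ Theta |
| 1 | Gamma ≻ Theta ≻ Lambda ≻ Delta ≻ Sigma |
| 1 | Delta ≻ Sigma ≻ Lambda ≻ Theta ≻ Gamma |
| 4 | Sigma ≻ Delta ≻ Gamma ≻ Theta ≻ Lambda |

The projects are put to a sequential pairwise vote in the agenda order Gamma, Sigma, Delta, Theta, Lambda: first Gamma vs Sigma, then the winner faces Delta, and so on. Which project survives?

Round 1: Gamma vs Sigma — 5–8, Sigma advances.
Round 2: Sigma vs Delta — 7–6, Sigma advances.
Round 3: Sigma vs Theta — 9–4, Sigma advances.
Round 4: Sigma vs Lambda — 5–8, Lambda advances.
The agenda winner is Lambda.

Lambda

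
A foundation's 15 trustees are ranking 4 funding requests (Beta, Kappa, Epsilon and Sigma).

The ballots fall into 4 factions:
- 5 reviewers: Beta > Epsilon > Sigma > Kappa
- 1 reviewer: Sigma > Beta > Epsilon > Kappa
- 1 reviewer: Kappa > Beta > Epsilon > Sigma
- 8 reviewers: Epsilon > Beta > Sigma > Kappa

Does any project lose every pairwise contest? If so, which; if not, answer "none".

Kappa

Pairwise majorities:
Beta–Kappa: Beta 14–1.
Beta vs Epsilon: 7 to 8, Epsilon.
Beta–Sigma: Beta 14–1.
Kappa vs Epsilon: Kappa is ranked higher on 1 ballot, Epsilon on 14. Epsilon wins 14–1.
Kappa vs Sigma: Sigma, 14–1.
Epsilon vs Sigma: Epsilon wins 14–1.
Kappa is beaten in every head-to-head and is the Condorcet loser.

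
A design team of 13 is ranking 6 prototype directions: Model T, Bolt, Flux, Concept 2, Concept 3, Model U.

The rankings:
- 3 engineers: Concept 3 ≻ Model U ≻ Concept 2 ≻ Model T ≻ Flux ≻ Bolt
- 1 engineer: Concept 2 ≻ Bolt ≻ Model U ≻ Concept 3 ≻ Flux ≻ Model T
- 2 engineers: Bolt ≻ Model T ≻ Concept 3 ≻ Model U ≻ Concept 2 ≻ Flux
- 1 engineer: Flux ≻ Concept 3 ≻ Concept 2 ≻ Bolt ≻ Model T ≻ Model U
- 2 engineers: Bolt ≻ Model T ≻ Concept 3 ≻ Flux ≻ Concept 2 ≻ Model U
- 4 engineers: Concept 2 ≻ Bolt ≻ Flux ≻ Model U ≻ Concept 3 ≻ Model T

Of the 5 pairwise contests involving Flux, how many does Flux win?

Flux against each rival (13 engineers):
Flux–Model T: Model T 7–6.
Flux vs Bolt: Flux is ranked higher on 3+1 = 4 ballots, Bolt on 9. Bolt wins 9–4.
Flux–Concept 2: Concept 2 10–3.
Flux vs Concept 3: Concept 3 wins 8–5.
Flux–Model U: Flux 7–6.
Flux beats Model U; loses to Model T, Bolt, Concept 2, Concept 3 — 1 pairwise win.

1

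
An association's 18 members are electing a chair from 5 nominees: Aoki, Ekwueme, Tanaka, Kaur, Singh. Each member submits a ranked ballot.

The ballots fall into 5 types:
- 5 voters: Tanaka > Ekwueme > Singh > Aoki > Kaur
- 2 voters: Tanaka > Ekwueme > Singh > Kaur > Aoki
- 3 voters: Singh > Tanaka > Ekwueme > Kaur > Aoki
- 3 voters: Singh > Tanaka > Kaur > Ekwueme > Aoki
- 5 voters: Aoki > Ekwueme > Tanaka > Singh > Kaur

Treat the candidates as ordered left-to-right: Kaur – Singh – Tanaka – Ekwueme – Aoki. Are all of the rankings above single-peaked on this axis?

Axis positions: Kaur=1, Singh=2, Tanaka=3, Ekwueme=4, Aoki=5.
Type 1 (peak Tanaka at position 3): ranking walks positions 3-4-2-5-1, expanding outward from the peak — single-peaked.
Type 2 (peak Tanaka at position 3): ranking walks positions 3-4-2-1-5, expanding outward from the peak — single-peaked.
Type 3 (peak Singh at position 2): ranking walks positions 2-3-4-1-5, expanding outward from the peak — single-peaked.
Type 4 (peak Singh at position 2): ranking walks positions 2-3-1-4-5, expanding outward from the peak — single-peaked.
Type 5 (peak Aoki at position 5): ranking walks positions 5-4-3-2-1, expanding outward from the peak — single-peaked.
Every ranking is single-peaked on this axis.

yes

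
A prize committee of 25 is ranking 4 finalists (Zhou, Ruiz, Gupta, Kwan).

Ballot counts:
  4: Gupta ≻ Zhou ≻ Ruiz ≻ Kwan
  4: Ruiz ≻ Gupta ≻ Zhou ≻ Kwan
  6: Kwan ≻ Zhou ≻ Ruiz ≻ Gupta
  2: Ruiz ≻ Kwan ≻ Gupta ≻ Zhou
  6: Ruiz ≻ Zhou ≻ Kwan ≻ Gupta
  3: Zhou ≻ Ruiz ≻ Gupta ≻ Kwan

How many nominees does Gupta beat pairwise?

Gupta against each rival (25 jurors):
Gupta–Zhou: Zhou 15–10.
Gupta–Ruiz: Ruiz 21–4.
Gupta vs Kwan: Kwan wins 14–11.
Gupta beats no one; loses to Zhou, Ruiz, Kwan — 0 pairwise wins.

0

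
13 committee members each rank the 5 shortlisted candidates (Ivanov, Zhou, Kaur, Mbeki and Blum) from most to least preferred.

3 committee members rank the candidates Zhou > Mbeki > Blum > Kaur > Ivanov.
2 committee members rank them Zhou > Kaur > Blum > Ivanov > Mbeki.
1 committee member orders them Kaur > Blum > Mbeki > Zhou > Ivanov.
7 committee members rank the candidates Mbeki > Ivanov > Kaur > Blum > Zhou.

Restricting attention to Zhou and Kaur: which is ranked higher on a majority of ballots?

Kaur

Ballots ranking Zhou above Kaur: 3 + 2 = 5.
Ballots ranking Kaur above Zhou: 13 − 5 = 8.
Kaur wins the head-to-head 8–5.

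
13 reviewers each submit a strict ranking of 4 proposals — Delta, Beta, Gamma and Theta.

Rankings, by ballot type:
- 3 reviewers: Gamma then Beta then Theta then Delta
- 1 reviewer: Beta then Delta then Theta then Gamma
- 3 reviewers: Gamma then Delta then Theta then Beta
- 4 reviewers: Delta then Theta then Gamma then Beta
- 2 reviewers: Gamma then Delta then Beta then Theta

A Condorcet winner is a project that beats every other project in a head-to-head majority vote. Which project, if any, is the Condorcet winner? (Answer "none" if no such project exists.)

Gamma

Check each pair by majority over 13 ballots:
Delta vs Beta: 9 to 4, Delta.
Delta vs Gamma: Delta is ranked higher on 1+4 = 5 ballots, Gamma on 8. Gamma wins 8–5.
Delta vs Theta: 10 to 3, Delta.
Beta vs Gamma: 1 to 12, Gamma.
Beta vs Theta: Beta is ranked higher on 3+1+2 = 6 ballots, Theta on 7. Theta wins 7–6.
Gamma vs Theta: 8 to 5, Gamma.
Only Gamma has no losses; Gamma is the Condorcet winner.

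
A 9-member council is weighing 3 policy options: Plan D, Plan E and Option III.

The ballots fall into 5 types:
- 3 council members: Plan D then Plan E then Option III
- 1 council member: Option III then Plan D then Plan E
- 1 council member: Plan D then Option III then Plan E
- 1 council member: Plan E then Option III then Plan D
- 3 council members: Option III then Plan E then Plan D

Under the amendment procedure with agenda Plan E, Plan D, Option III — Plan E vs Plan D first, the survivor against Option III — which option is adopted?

Option III

Round 1: Plan E vs Plan D — 4–5, Plan D advances.
Round 2: Plan D vs Option III — 4–5, Option III advances.
The agenda winner is Option III.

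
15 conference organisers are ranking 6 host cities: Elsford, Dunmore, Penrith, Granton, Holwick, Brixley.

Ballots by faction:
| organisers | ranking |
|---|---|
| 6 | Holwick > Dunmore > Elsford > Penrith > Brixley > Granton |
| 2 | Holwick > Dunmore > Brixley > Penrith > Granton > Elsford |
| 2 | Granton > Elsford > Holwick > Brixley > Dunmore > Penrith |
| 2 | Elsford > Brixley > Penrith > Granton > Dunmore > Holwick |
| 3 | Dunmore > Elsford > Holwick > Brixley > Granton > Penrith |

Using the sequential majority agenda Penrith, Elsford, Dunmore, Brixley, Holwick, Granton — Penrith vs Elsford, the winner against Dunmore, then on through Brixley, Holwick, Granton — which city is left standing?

Round 1: Penrith vs Elsford — 2–13, Elsford advances.
Round 2: Elsford vs Dunmore — 4–11, Dunmore advances.
Round 3: Dunmore vs Brixley — 11–4, Dunmore advances.
Round 4: Dunmore vs Holwick — 5–10, Holwick advances.
Round 5: Holwick vs Granton — 11–4, Holwick advances.
Holwick survives the agenda.

Holwick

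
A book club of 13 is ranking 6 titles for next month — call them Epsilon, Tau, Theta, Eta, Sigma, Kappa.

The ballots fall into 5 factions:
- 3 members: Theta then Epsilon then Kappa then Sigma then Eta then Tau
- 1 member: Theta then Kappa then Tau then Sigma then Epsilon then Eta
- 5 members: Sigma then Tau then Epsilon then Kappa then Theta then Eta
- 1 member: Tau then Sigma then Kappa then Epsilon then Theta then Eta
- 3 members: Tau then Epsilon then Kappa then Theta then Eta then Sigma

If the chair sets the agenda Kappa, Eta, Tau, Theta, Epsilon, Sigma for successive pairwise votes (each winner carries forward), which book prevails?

Sigma

Round 1: Kappa vs Eta — 13–0, Kappa advances.
Round 2: Kappa vs Tau — 4–9, Tau advances.
Round 3: Tau vs Theta — 9–4, Tau advances.
Round 4: Tau vs Epsilon — 10–3, Tau advances.
Round 5: Tau vs Sigma — 5–8, Sigma advances.
The agenda winner is Sigma.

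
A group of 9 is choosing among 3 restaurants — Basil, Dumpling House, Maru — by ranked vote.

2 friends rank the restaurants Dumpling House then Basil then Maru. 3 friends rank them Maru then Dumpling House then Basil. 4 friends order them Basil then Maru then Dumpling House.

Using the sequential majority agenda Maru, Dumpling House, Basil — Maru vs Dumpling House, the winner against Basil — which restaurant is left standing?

Basil

Round 1: Maru vs Dumpling House — 7–2, Maru advances.
Round 2: Maru vs Basil — 3–6, Basil advances.
The agenda winner is Basil.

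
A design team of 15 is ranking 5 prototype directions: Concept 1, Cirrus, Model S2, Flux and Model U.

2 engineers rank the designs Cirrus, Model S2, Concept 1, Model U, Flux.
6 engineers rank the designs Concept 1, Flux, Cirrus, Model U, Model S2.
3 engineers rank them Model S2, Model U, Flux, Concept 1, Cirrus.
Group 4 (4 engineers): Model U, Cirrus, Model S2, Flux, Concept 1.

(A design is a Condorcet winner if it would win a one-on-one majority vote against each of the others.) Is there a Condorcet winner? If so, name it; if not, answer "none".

none

Check each pair by majority over 15 ballots:
Concept 1 vs Cirrus: Concept 1 preferred on 6+3 = 9 ballots; Concept 1 wins 9–6.
Concept 1–Model S2: Model S2 9–6.
Concept 1 vs Flux: 2+6 = 8 for Concept 1, 7 for Flux — Concept 1 by 8–7.
Concept 1 vs Model U: 2+6 = 8 for Concept 1, 7 for Model U — Concept 1 by 8–7.
Cirrus vs Model S2: 2+6+4 = 12 for Cirrus, 3 for Model S2 — Cirrus by 12–3.
Cirrus vs Flux: Flux, 9–6.
Cirrus vs Model U: 2+6 = 8 for Cirrus, 7 for Model U — Cirrus by 8–7.
Model S2 vs Flux: Model S2 is ranked higher on 2+3+4 = 9 ballots, Flux on 6. Model S2 wins 9–6.
Model S2 vs Model U: Model S2 preferred on 2+3 = 5 ballots; Model U wins 10–5.
Flux vs Model U: Model U, 9–6.
Each design drops at least one matchup (Concept 1 loses to Model S2; Cirrus loses to Concept 1; Model S2 loses to Cirrus; Flux loses to Concept 1; Model U loses to Concept 1); the cycle Concept 1 > Cirrus > Model S2 > Concept 1 rules out a Condorcet winner.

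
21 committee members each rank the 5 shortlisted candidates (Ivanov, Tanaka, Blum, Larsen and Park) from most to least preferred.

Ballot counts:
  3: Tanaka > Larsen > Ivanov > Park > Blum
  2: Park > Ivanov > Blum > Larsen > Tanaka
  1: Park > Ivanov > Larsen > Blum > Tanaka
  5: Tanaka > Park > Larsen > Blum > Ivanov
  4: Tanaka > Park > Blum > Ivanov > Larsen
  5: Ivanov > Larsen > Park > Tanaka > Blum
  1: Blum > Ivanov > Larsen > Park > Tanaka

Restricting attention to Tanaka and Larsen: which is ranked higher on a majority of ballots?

Tanaka

Ballots ranking Tanaka above Larsen: 3 + 5 + 4 = 12.
Ballots ranking Larsen above Tanaka: 21 − 12 = 9.
Tanaka wins the head-to-head 12–9.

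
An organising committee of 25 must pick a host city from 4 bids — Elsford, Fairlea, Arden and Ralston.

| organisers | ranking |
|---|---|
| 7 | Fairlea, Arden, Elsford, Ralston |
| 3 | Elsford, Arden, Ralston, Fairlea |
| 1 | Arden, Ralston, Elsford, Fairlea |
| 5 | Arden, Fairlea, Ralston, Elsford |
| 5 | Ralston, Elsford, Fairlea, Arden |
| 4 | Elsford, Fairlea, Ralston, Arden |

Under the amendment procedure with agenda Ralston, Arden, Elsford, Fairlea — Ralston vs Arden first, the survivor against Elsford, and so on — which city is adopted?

Fairlea

Round 1: Ralston vs Arden — 9–16, Arden advances.
Round 2: Arden vs Elsford — 13–12, Arden advances.
Round 3: Arden vs Fairlea — 9–16, Fairlea advances.
Fairlea survives the agenda.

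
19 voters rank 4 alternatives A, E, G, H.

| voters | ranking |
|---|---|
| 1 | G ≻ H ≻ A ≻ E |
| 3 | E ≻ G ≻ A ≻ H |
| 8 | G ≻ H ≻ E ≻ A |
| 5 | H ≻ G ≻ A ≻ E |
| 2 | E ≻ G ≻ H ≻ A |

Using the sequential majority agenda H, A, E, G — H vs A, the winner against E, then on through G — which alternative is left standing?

Round 1: H vs A — 16–3, H advances.
Round 2: H vs E — 14–5, H advances.
Round 3: H vs G — 5–14, G advances.
G survives the agenda.

G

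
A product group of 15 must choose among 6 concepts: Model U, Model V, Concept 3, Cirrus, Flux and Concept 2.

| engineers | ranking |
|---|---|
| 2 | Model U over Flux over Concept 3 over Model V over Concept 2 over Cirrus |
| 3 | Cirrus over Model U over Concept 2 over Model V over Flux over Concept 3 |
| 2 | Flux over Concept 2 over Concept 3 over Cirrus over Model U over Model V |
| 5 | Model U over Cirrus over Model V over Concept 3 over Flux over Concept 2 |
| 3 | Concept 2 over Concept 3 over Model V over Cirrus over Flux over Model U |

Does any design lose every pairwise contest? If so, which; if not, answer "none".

Head-to-head results (15 engineers):
Model U vs Model V: Model U, 12–3.
Model U vs Concept 3: Model U, 10–5.
Model U vs Cirrus: Model U is ranked higher on 2+5 = 7 ballots, Cirrus on 8. Cirrus wins 8–7.
Model U vs Flux: Model U preferred on 2+3+5 = 10 ballots; Model U wins 10–5.
Model U vs Concept 2: 2+3+5 = 10 for Model U, 5 for Concept 2 — Model U by 10–5.
Model V–Concept 3: Model V 8–7.
Model V vs Cirrus: Model V is ranked higher on 2+3 = 5 ballots, Cirrus on 10. Cirrus wins 10–5.
Model V–Flux: Model V 11–4.
Model V–Concept 2: Concept 2 8–7.
Concept 3–Cirrus: Cirrus 8–7.
Concept 3 vs Flux: Concept 3 preferred on 5+3 = 8 ballots; Concept 3 wins 8–7.
Concept 3 vs Concept 2: 7 to 8, Concept 2.
Cirrus–Flux: Cirrus 11–4.
Cirrus–Concept 2: Cirrus 8–7.
Flux vs Concept 2: Flux wins 9–6.
No design is winless: Model U beats Model V; Model V beats Concept 3; Concept 3 beats Flux; Cirrus beats Model U; Flux beats Concept 2; Concept 2 beats Model V. There is no Condorcet loser.

none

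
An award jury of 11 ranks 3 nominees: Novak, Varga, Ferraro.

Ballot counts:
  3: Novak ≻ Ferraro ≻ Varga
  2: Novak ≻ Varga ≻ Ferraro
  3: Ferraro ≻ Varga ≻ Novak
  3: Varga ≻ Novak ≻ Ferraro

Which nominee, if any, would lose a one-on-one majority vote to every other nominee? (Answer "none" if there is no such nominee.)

none

Pairwise majorities:
Novak–Varga: Varga 6–5.
Novak vs Ferraro: Novak preferred on 3+2+3 = 8 ballots; Novak wins 8–3.
Varga vs Ferraro: Ferraro, 6–5.
No nominee is winless: Novak beats Ferraro; Varga beats Novak; Ferraro beats Varga. There is no Condorcet loser.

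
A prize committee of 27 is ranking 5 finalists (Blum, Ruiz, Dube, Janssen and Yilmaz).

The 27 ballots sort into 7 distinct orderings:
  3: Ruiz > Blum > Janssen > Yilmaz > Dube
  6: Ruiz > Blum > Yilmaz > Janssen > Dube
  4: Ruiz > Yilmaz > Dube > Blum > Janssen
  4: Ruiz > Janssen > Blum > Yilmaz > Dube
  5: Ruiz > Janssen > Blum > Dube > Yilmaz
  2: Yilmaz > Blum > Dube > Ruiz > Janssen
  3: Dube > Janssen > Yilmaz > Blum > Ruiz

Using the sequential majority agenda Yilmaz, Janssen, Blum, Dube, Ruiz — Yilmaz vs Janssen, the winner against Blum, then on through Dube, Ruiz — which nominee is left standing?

Ruiz

Round 1: Yilmaz vs Janssen — 12–15, Janssen advances.
Round 2: Janssen vs Blum — 12–15, Blum advances.
Round 3: Blum vs Dube — 20–7, Blum advances.
Round 4: Blum vs Ruiz — 5–22, Ruiz advances.
The agenda winner is Ruiz.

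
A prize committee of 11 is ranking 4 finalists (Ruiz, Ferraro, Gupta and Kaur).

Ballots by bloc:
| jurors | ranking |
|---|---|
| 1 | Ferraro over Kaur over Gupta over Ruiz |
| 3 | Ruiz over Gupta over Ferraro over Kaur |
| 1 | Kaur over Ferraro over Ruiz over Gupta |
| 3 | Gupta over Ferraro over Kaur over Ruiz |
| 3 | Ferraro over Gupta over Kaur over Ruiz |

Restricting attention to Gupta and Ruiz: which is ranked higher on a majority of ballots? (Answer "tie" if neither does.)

Gupta

Ballots ranking Gupta above Ruiz: 1 + 3 + 3 = 7.
Ballots ranking Ruiz above Gupta: 11 − 7 = 4.
Gupta wins the head-to-head 7–4.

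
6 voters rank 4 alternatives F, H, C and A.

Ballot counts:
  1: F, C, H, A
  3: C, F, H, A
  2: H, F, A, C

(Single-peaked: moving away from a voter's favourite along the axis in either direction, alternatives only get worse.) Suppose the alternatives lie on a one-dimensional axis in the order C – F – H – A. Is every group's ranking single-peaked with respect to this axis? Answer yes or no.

yes

Axis positions: C=1, F=2, H=3, A=4.
Group 1 (peak F at position 2): ranking walks positions 2-1-3-4, expanding outward from the peak — single-peaked.
Group 2 (peak C at position 1): ranking walks positions 1-2-3-4, expanding outward from the peak — single-peaked.
Group 3 (peak H at position 3): ranking walks positions 3-2-4-1, expanding outward from the peak — single-peaked.
Every ranking is single-peaked on this axis.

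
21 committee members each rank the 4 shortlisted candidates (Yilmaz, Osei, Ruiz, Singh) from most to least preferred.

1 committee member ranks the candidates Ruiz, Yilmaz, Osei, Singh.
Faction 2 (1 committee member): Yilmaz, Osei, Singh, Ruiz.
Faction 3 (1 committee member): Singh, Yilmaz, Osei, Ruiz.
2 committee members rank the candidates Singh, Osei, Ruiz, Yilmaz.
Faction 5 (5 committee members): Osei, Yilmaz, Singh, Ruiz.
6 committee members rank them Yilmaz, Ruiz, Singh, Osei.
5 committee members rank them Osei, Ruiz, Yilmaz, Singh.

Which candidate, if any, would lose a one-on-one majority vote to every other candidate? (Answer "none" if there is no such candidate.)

Singh

Head-to-head results (21 committee members):
Yilmaz vs Osei: 1+1+1+6 = 9 for Yilmaz, 12 for Osei — Osei by 12–9.
Yilmaz–Ruiz: Yilmaz 13–8.
Yilmaz vs Singh: Yilmaz wins 18–3.
Osei vs Ruiz: Osei, 14–7.
Osei vs Singh: Osei is ranked higher on 1+1+5+5 = 12 ballots, Singh on 9. Osei wins 12–9.
Ruiz vs Singh: Ruiz wins 12–9.
Singh loses to every other candidate — it is the Condorcet loser.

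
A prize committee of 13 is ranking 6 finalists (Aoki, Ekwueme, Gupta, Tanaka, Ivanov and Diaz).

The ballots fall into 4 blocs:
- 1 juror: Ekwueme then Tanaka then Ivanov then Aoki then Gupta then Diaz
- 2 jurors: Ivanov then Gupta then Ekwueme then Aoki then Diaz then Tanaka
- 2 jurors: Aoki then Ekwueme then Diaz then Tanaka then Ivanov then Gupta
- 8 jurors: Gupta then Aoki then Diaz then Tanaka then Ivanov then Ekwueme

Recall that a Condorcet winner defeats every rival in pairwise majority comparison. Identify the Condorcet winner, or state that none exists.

Head-to-head results (13 jurors):
Aoki vs Ekwueme: Aoki is ranked higher on 2+8 = 10 ballots, Ekwueme on 3. Aoki wins 10–3.
Aoki vs Gupta: 3 to 10, Gupta.
Aoki vs Tanaka: Aoki preferred on 2+2+8 = 12 ballots; Aoki wins 12–1.
Aoki vs Ivanov: 10 to 3, Aoki.
Aoki vs Diaz: Aoki preferred on 1+2+2+8 = 13 ballots; Aoki wins 13–0.
Ekwueme vs Gupta: Ekwueme is ranked higher on 1+2 = 3 ballots, Gupta on 10. Gupta wins 10–3.
Ekwueme vs Tanaka: 1+2+2 = 5 for Ekwueme, 8 for Tanaka — Tanaka by 8–5.
Ekwueme vs Ivanov: 1+2 = 3 for Ekwueme, 10 for Ivanov — Ivanov by 10–3.
Ekwueme vs Diaz: 1+2+2 = 5 for Ekwueme, 8 for Diaz — Diaz by 8–5.
Gupta vs Tanaka: 10 to 3, Gupta.
Gupta vs Ivanov: 8 for Gupta, 5 for Ivanov — Gupta by 8–5.
Gupta vs Diaz: Gupta preferred on 1+2+8 = 11 ballots; Gupta wins 11–2.
Tanaka vs Ivanov: Tanaka is ranked higher on 1+2+8 = 11 ballots, Ivanov on 2. Tanaka wins 11–2.
Tanaka vs Diaz: Tanaka is ranked higher on 1 ballot, Diaz on 12. Diaz wins 12–1.
Ivanov vs Diaz: Ivanov is ranked higher on 1+2 = 3 ballots, Diaz on 10. Diaz wins 10–3.
Only Gupta has no losses; Gupta is the Condorcet winner.

Gupta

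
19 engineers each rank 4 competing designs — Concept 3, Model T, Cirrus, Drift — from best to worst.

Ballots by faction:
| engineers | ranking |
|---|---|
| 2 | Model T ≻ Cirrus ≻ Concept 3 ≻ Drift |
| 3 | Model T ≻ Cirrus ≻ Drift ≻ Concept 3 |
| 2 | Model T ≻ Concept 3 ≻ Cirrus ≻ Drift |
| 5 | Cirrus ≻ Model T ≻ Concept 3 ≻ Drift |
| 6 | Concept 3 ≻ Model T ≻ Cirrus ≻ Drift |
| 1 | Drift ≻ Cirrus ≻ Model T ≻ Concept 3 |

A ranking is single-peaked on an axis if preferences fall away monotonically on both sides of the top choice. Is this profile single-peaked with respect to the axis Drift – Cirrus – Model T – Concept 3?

Axis positions: Drift=1, Cirrus=2, Model T=3, Concept 3=4.
Faction 1 (peak Model T at position 3): ranking walks positions 3-2-4-1, expanding outward from the peak — single-peaked.
Faction 2 (peak Model T at position 3): ranking walks positions 3-2-1-4, expanding outward from the peak — single-peaked.
Faction 3 (peak Model T at position 3): ranking walks positions 3-4-2-1, expanding outward from the peak — single-peaked.
Faction 4 (peak Cirrus at position 2): ranking walks positions 2-3-4-1, expanding outward from the peak — single-peaked.
Faction 5 (peak Concept 3 at position 4): ranking walks positions 4-3-2-1, expanding outward from the peak — single-peaked.
Faction 6 (peak Drift at position 1): ranking walks positions 1-2-3-4, expanding outward from the peak — single-peaked.
Every ranking is single-peaked on this axis.

yes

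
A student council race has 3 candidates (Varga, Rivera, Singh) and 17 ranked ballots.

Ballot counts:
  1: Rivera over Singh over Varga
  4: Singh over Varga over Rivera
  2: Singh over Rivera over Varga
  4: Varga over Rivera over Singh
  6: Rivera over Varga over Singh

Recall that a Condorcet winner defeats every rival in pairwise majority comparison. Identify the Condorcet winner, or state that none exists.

Rivera

Pairwise majorities:
Varga–Rivera: Rivera 9–8.
Varga vs Singh: Varga, 10–7.
Rivera–Singh: Rivera 11–6.
Rivera beats each of Varga, Singh — Rivera is the Condorcet winner.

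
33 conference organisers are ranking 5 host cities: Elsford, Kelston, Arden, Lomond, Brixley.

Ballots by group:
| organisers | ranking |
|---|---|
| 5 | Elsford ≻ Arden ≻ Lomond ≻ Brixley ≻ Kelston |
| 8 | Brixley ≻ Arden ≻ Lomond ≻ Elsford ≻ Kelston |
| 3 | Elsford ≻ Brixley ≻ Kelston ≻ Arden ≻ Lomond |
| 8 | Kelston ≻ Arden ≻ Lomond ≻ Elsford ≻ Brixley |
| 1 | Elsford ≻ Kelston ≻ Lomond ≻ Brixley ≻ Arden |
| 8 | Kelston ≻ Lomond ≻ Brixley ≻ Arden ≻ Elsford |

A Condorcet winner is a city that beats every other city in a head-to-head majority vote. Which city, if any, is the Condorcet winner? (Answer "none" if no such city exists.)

Check each pair by majority over 33 ballots:
Elsford vs Kelston: Elsford, 17–16.
Elsford vs Arden: Arden wins 24–9.
Elsford vs Lomond: Lomond wins 24–9.
Elsford–Brixley: Elsford 17–16.
Kelston–Arden: Kelston 20–13.
Kelston vs Lomond: Kelston wins 20–13.
Kelston vs Brixley: Kelston, 17–16.
Arden–Lomond: Arden 24–9.
Arden vs Brixley: Brixley wins 20–13.
Lomond vs Brixley: Lomond, 22–11.
No city is unbeaten: Elsford loses to Arden; Kelston loses to Elsford; Arden loses to Kelston; Lomond loses to Kelston; Brixley loses to Elsford. In particular Elsford > Kelston > Arden > Elsford is a majority cycle — no Condorcet winner exists.

none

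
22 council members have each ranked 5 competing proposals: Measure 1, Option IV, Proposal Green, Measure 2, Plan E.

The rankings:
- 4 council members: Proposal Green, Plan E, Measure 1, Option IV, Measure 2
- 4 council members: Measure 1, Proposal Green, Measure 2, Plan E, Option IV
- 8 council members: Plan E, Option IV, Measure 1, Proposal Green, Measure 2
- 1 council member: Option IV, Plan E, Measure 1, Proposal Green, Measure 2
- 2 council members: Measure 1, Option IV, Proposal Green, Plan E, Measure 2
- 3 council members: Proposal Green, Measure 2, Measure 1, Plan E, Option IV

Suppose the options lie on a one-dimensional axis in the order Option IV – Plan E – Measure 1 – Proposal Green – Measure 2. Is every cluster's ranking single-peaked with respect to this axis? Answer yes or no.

no

Axis positions: Option IV=1, Plan E=2, Measure 1=3, Proposal Green=4, Measure 2=5.
Cluster 1: ranking walks positions 4-2-3-1-5; Plan E is ranked above Measure 1 even though Measure 1 lies between Plan E and the peak Proposal Green on the axis — preferences dip and rise again. Not single-peaked.
Cluster 2 (peak Measure 1 at position 3): ranking walks positions 3-4-5-2-1, expanding outward from the peak — single-peaked.
Cluster 3 (peak Plan E at position 2): ranking walks positions 2-1-3-4-5, expanding outward from the peak — single-peaked.
Cluster 4 (peak Option IV at position 1): ranking walks positions 1-2-3-4-5, expanding outward from the peak — single-peaked.
Cluster 5: ranking walks positions 3-1-4-2-5; Option IV is ranked above Plan E even though Plan E lies between Option IV and the peak Measure 1 on the axis — preferences dip and rise again. Not single-peaked.
Cluster 6 (peak Proposal Green at position 4): ranking walks positions 4-5-3-2-1, expanding outward from the peak — single-peaked.
Cluster 1 violates single-peakedness, so the profile is not single-peaked on this axis.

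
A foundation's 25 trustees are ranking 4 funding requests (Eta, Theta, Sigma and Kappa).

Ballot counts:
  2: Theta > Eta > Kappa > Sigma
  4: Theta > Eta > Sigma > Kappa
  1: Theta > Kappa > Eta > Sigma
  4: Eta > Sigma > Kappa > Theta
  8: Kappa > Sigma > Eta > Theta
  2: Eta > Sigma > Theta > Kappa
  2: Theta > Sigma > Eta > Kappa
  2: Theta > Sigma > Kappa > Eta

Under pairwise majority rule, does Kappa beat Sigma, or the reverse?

Sigma

Ballots ranking Kappa above Sigma: 2 + 1 + 8 = 11.
Ballots ranking Sigma above Kappa: 25 − 11 = 14.
Sigma wins the head-to-head 14–11.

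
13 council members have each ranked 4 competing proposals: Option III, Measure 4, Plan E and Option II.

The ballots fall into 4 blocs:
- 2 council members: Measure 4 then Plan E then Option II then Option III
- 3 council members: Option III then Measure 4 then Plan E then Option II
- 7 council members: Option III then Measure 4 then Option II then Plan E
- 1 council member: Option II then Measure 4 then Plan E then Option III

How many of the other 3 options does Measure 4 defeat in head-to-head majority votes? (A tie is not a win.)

Measure 4 against each rival (13 council members):
Measure 4 vs Option III: Measure 4 preferred on 2+1 = 3 ballots; Option III wins 10–3.
Measure 4 vs Plan E: Measure 4 is ranked higher on 2+3+7+1 = 13 ballots, Plan E on 0. Measure 4 wins 13–0.
Measure 4 vs Option II: Measure 4, 12–1.
Measure 4 beats Plan E, Option II; loses to Option III — 2 pairwise wins.

2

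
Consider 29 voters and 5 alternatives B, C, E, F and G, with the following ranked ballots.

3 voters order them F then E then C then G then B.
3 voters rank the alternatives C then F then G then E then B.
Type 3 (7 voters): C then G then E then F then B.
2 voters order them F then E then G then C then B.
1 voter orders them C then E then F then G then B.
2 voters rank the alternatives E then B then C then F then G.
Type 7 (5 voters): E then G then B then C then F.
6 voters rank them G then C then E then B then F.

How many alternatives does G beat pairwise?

3

G against each rival (29 voters):
G vs B: 27 for G, 2 for B — G by 27–2.
G–C: C 16–13.
G vs E: G wins 16–13.
G vs F: G, 18–11.
G beats B, E, F; loses to C — 3 pairwise wins.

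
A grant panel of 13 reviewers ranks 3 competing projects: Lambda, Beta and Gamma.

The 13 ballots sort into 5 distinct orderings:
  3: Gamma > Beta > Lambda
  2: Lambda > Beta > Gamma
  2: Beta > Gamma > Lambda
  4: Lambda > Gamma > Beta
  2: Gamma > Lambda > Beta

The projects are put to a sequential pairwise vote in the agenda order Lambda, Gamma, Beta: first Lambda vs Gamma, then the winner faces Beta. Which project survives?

Gamma

Round 1: Lambda vs Gamma — 6–7, Gamma advances.
Round 2: Gamma vs Beta — 9–4, Gamma advances.
Gamma survives the agenda.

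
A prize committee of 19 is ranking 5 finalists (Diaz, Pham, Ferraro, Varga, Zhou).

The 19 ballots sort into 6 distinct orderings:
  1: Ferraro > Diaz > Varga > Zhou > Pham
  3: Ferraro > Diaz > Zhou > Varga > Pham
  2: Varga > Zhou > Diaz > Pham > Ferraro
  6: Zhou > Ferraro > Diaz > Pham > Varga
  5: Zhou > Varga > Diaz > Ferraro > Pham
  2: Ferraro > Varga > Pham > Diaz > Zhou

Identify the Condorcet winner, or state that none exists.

Zhou

Head-to-head results (19 jurors):
Diaz vs Pham: Diaz, 17–2.
Diaz vs Ferraro: 7 to 12, Ferraro.
Diaz vs Varga: Diaz preferred on 1+3+6 = 10 ballots; Diaz wins 10–9.
Diaz vs Zhou: Diaz preferred on 1+3+2 = 6 ballots; Zhou wins 13–6.
Pham vs Ferraro: Pham preferred on 2 ballots; Ferraro wins 17–2.
Pham vs Varga: Varga wins 13–6.
Pham–Zhou: Zhou 17–2.
Ferraro vs Varga: Ferraro preferred on 1+3+6+2 = 12 ballots; Ferraro wins 12–7.
Ferraro vs Zhou: 6 to 13, Zhou.
Varga vs Zhou: 1+2+2 = 5 for Varga, 14 for Zhou — Zhou by 14–5.
Only Zhou has no losses; Zhou is the Condorcet winner.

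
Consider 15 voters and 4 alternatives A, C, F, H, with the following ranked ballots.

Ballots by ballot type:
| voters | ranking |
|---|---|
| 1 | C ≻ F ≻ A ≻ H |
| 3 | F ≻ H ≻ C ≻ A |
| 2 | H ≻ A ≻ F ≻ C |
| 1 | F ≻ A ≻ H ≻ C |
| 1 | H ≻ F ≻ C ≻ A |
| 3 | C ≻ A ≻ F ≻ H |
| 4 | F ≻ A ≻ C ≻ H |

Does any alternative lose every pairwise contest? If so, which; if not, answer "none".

Pairwise majorities:
A vs C: A preferred on 2+1+4 = 7 ballots; C wins 8–7.
A vs F: A preferred on 2+3 = 5 ballots; F wins 10–5.
A vs H: A wins 9–6.
C vs F: 4 to 11, F.
C vs H: C wins 8–7.
F vs H: 1+3+1+3+4 = 12 for F, 3 for H — F by 12–3.
H is beaten in every head-to-head and is the Condorcet loser.

H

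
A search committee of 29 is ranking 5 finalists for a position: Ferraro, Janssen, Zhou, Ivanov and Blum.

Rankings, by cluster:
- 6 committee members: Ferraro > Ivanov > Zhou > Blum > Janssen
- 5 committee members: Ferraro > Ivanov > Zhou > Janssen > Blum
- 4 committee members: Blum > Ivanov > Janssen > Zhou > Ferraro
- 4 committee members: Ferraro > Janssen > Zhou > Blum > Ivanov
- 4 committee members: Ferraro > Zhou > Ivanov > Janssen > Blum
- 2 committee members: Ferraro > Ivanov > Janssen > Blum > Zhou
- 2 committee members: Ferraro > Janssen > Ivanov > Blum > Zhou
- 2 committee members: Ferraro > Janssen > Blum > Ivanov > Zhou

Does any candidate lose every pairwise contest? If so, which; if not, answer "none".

Head-to-head results (29 committee members):
Ferraro–Janssen: Ferraro 25–4.
Ferraro vs Zhou: Ferraro wins 25–4.
Ferraro vs Ivanov: Ferraro is ranked higher on 25 ballots, Ivanov on 4. Ferraro wins 25–4.
Ferraro vs Blum: Ferraro wins 25–4.
Janssen–Zhou: Zhou 15–14.
Janssen–Ivanov: Ivanov 21–8.
Janssen vs Blum: Janssen, 19–10.
Zhou–Ivanov: Ivanov 21–8.
Zhou vs Blum: 6+5+4+4 = 19 for Zhou, 10 for Blum — Zhou by 19–10.
Ivanov vs Blum: Ivanov wins 19–10.
Only Blum has no wins; Blum is the Condorcet loser.

Blum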